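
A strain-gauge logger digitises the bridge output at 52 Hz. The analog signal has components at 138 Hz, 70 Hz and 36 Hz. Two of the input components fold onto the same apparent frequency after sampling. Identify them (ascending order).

fs/2 = 26 Hz.
138 Hz mod fs = 34 Hz.
34 Hz > fs/2 = 26 Hz, folds to fs − 34 Hz = 18 Hz.
70 Hz mod fs = 18 Hz.
18 Hz ≤ fs/2 = 26 Hz, appears at 18 Hz.
36 Hz > fs/2 = 26 Hz, folds to fs − 36 Hz = 16 Hz.
70 Hz and 138 Hz both map to 18 Hz.

70 Hz, 138 Hz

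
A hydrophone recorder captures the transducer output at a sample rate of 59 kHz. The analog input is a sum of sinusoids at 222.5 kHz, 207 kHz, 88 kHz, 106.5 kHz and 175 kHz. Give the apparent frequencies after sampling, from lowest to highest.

2 kHz, 11.5 kHz, 13.5 kHz, 29 kHz

fs/2 = 29.5 kHz.
222.5 kHz mod fs = 45.5 kHz.
45.5 kHz > fs/2 = 29.5 kHz, folds to fs − 45.5 kHz = 13.5 kHz.
207 kHz mod fs = 30 kHz.
30 kHz > fs/2 = 29.5 kHz, folds to fs − 30 kHz = 29 kHz.
88 kHz mod fs = 29 kHz.
29 kHz ≤ fs/2 = 29.5 kHz, appears at 29 kHz.
106.5 kHz mod fs = 47.5 kHz.
47.5 kHz > fs/2 = 29.5 kHz, folds to fs − 47.5 kHz = 11.5 kHz.
175 kHz mod fs = 57 kHz.
57 kHz > fs/2 = 29.5 kHz, folds to fs − 57 kHz = 2 kHz.
Distinct values: {2 kHz, 11.5 kHz, 13.5 kHz, 29 kHz}.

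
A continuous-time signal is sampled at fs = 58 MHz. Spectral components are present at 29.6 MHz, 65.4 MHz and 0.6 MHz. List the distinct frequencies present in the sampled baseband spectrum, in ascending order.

0.6 MHz, 7.4 MHz, 28.4 MHz

fs/2 = 29 MHz.
29.6 MHz > fs/2 = 29 MHz, folds to fs − 29.6 MHz = 28.4 MHz.
65.4 MHz mod fs = 7.4 MHz.
7.4 MHz ≤ fs/2 = 29 MHz, appears at 7.4 MHz.
0.6 MHz ≤ fs/2 = 29 MHz, passes unchanged.
Distinct values: {0.6 MHz, 7.4 MHz, 28.4 MHz}.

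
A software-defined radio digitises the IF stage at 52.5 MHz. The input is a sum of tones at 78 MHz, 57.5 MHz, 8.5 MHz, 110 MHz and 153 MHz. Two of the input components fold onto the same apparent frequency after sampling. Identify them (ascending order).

fs/2 = 26.25 MHz.
78 MHz mod fs = 25.5 MHz.
25.5 MHz ≤ fs/2 = 26.25 MHz, appears at 25.5 MHz.
57.5 MHz mod fs = 5 MHz.
5 MHz ≤ fs/2 = 26.25 MHz, appears at 5 MHz.
8.5 MHz ≤ fs/2 = 26.25 MHz, passes unchanged.
110 MHz mod fs = 5 MHz.
5 MHz ≤ fs/2 = 26.25 MHz, appears at 5 MHz.
153 MHz mod fs = 48 MHz.
48 MHz > fs/2 = 26.25 MHz, folds to fs − 48 MHz = 4.5 MHz.
57.5 MHz and 110 MHz both map to 5 MHz.

57.5 MHz, 110 MHz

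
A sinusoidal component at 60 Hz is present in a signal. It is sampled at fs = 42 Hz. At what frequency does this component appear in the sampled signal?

60 Hz mod fs = 18 Hz.
18 Hz ≤ fs/2 = 21 Hz, appears at 18 Hz.

18 Hz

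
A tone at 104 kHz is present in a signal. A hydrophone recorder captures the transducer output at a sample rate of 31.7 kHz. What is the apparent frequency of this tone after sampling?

104 kHz mod fs = 8.9 kHz.
8.9 kHz ≤ fs/2 = 15.85 kHz, appears at 8.9 kHz.

8.9 kHz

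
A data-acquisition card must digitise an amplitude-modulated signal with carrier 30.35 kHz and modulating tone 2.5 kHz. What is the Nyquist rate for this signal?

65.7 kHz

AM sidebands sit at fc ± fm = 27.85 kHz and 32.85 kHz.
Highest-frequency component: 32.85 kHz.
Nyquist rate = 2 × 32.85 kHz = 65.7 kHz.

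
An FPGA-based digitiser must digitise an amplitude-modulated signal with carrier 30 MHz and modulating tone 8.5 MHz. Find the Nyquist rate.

77 MHz

AM sidebands sit at fc ± fm = 21.5 MHz and 38.5 MHz.
Highest-frequency component: 38.5 MHz.
Nyquist rate = 2 × 38.5 MHz = 77 MHz.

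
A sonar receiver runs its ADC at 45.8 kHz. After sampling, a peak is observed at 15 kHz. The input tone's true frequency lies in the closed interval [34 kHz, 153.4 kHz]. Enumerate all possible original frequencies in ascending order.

60.8 kHz, 76.6 kHz, 106.6 kHz, 122.4 kHz, 152.4 kHz

Frequencies that alias to 15 kHz are k·fs ± 15 kHz for integer k ≥ 0.
k=0: 15 kHz.
k=1: 30.8 kHz, 60.8 kHz.
k=2: 76.6 kHz, 106.6 kHz.
k=3: 122.4 kHz, 152.4 kHz.
k=4: 168.2 kHz, 198.2 kHz.
Within [34 kHz, 153.4 kHz]: 60.8 kHz, 76.6 kHz, 106.6 kHz, 122.4 kHz, 152.4 kHz.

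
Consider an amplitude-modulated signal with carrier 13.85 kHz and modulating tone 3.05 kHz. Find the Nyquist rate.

AM sidebands sit at fc ± fm = 10.8 kHz and 16.9 kHz.
Highest-frequency component: 16.9 kHz.
Nyquist rate = 2 × 16.9 kHz = 33.8 kHz.

33.8 kHz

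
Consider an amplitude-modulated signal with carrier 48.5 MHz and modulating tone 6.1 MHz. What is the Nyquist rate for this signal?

109.2 MHz

AM sidebands sit at fc ± fm = 42.4 MHz and 54.6 MHz.
Highest-frequency component: 54.6 MHz.
Nyquist rate = 2 × 54.6 MHz = 109.2 MHz.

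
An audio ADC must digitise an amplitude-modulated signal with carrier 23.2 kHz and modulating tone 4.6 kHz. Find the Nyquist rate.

AM sidebands sit at fc ± fm = 18.6 kHz and 27.8 kHz.
Highest-frequency component: 27.8 kHz.
Nyquist rate = 2 × 27.8 kHz = 55.6 kHz.

55.6 kHz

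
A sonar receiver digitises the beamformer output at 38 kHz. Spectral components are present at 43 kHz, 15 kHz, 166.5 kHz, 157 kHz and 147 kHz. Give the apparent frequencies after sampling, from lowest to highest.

5 kHz, 14.5 kHz, 15 kHz

fs/2 = 19 kHz.
43 kHz mod fs = 5 kHz.
5 kHz ≤ fs/2 = 19 kHz, appears at 5 kHz.
15 kHz ≤ fs/2 = 19 kHz, passes unchanged.
166.5 kHz mod fs = 14.5 kHz.
14.5 kHz ≤ fs/2 = 19 kHz, appears at 14.5 kHz.
157 kHz mod fs = 5 kHz.
5 kHz ≤ fs/2 = 19 kHz, appears at 5 kHz.
147 kHz mod fs = 33 kHz.
33 kHz > fs/2 = 19 kHz, folds to fs − 33 kHz = 5 kHz.
Distinct values: {5 kHz, 14.5 kHz, 15 kHz}.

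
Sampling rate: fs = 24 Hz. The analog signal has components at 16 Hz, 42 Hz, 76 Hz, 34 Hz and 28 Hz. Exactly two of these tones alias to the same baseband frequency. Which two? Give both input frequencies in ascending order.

fs/2 = 12 Hz.
16 Hz > fs/2 = 12 Hz, folds to fs − 16 Hz = 8 Hz.
42 Hz mod fs = 18 Hz.
18 Hz > fs/2 = 12 Hz, folds to fs − 18 Hz = 6 Hz.
76 Hz mod fs = 4 Hz.
4 Hz ≤ fs/2 = 12 Hz, appears at 4 Hz.
34 Hz mod fs = 10 Hz.
10 Hz ≤ fs/2 = 12 Hz, appears at 10 Hz.
28 Hz mod fs = 4 Hz.
4 Hz ≤ fs/2 = 12 Hz, appears at 4 Hz.
28 Hz and 76 Hz both map to 4 Hz.

28 Hz, 76 Hz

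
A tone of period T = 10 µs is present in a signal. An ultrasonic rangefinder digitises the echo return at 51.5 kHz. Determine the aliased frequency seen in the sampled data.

3 kHz

T = 10 µs → f = 1/T = 100 kHz.
100 kHz mod fs = 48.5 kHz.
48.5 kHz > fs/2 = 25.75 kHz, folds to fs − 48.5 kHz = 3 kHz.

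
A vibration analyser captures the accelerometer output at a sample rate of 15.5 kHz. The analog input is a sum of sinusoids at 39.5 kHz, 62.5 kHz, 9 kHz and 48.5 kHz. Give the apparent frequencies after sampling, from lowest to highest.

fs/2 = 7.75 kHz.
39.5 kHz mod fs = 8.5 kHz.
8.5 kHz > fs/2 = 7.75 kHz, folds to fs − 8.5 kHz = 7 kHz.
62.5 kHz mod fs = 0.5 kHz.
0.5 kHz ≤ fs/2 = 7.75 kHz, appears at 0.5 kHz.
9 kHz > fs/2 = 7.75 kHz, folds to fs − 9 kHz = 6.5 kHz.
48.5 kHz mod fs = 2 kHz.
2 kHz ≤ fs/2 = 7.75 kHz, appears at 2 kHz.
Distinct values: {0.5 kHz, 2 kHz, 6.5 kHz, 7 kHz}.

0.5 kHz, 2 kHz, 6.5 kHz, 7 kHz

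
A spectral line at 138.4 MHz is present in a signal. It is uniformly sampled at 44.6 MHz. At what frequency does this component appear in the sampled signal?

4.6 MHz

138.4 MHz mod fs = 4.6 MHz.
4.6 MHz ≤ fs/2 = 22.3 MHz, appears at 4.6 MHz.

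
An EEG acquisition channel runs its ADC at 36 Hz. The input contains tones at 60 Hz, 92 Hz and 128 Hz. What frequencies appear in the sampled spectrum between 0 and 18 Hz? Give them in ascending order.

fs/2 = 18 Hz.
60 Hz mod fs = 24 Hz.
24 Hz > fs/2 = 18 Hz, folds to fs − 24 Hz = 12 Hz.
92 Hz mod fs = 20 Hz.
20 Hz > fs/2 = 18 Hz, folds to fs − 20 Hz = 16 Hz.
128 Hz mod fs = 20 Hz.
20 Hz > fs/2 = 18 Hz, folds to fs − 20 Hz = 16 Hz.
Distinct values: {12 Hz, 16 Hz}.

12 Hz, 16 Hz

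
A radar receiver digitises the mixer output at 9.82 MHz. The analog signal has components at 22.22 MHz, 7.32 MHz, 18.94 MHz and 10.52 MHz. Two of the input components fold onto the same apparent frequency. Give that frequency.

0.7 MHz

fs/2 = 4.91 MHz.
22.22 MHz mod fs = 2.58 MHz.
2.58 MHz ≤ fs/2 = 4.91 MHz, appears at 2.58 MHz.
7.32 MHz > fs/2 = 4.91 MHz, folds to fs − 7.32 MHz = 2.5 MHz.
18.94 MHz mod fs = 9.12 MHz.
9.12 MHz > fs/2 = 4.91 MHz, folds to fs − 9.12 MHz = 0.7 MHz.
10.52 MHz mod fs = 0.7 MHz.
0.7 MHz ≤ fs/2 = 4.91 MHz, appears at 0.7 MHz.
10.52 MHz and 18.94 MHz both map to 0.7 MHz.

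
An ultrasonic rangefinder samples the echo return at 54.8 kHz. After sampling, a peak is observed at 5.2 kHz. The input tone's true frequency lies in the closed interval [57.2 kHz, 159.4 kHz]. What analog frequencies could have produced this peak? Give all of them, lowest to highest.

Frequencies that alias to 5.2 kHz are k·fs ± 5.2 kHz for integer k ≥ 0.
k=0: 5.2 kHz.
k=1: 49.6 kHz, 60 kHz.
k=2: 104.4 kHz, 114.8 kHz.
k=3: 159.2 kHz, 169.6 kHz.
k=4: 214 kHz, 224.4 kHz.
Within [57.2 kHz, 159.4 kHz]: 60 kHz, 104.4 kHz, 114.8 kHz, 159.2 kHz.

60 kHz, 104.4 kHz, 114.8 kHz, 159.2 kHz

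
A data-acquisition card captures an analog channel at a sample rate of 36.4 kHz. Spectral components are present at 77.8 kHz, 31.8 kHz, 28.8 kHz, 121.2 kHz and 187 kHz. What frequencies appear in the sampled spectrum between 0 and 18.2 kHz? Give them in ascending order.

4.6 kHz, 5 kHz, 7.6 kHz, 12 kHz

fs/2 = 18.2 kHz.
77.8 kHz mod fs = 5 kHz.
5 kHz ≤ fs/2 = 18.2 kHz, appears at 5 kHz.
31.8 kHz > fs/2 = 18.2 kHz, folds to fs − 31.8 kHz = 4.6 kHz.
28.8 kHz > fs/2 = 18.2 kHz, folds to fs − 28.8 kHz = 7.6 kHz.
121.2 kHz mod fs = 12 kHz.
12 kHz ≤ fs/2 = 18.2 kHz, appears at 12 kHz.
187 kHz mod fs = 5 kHz.
5 kHz ≤ fs/2 = 18.2 kHz, appears at 5 kHz.
Distinct values: {4.6 kHz, 5 kHz, 7.6 kHz, 12 kHz}.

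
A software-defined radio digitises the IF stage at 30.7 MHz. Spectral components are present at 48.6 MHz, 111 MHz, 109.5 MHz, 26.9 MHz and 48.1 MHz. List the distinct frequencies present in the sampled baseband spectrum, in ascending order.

fs/2 = 15.35 MHz.
48.6 MHz mod fs = 17.9 MHz.
17.9 MHz > fs/2 = 15.35 MHz, folds to fs − 17.9 MHz = 12.8 MHz.
111 MHz mod fs = 18.9 MHz.
18.9 MHz > fs/2 = 15.35 MHz, folds to fs − 18.9 MHz = 11.8 MHz.
109.5 MHz mod fs = 17.4 MHz.
17.4 MHz > fs/2 = 15.35 MHz, folds to fs − 17.4 MHz = 13.3 MHz.
26.9 MHz > fs/2 = 15.35 MHz, folds to fs − 26.9 MHz = 3.8 MHz.
48.1 MHz mod fs = 17.4 MHz.
17.4 MHz > fs/2 = 15.35 MHz, folds to fs − 17.4 MHz = 13.3 MHz.
Distinct values: {3.8 MHz, 11.8 MHz, 12.8 MHz, 13.3 MHz}.

3.8 MHz, 11.8 MHz, 12.8 MHz, 13.3 MHz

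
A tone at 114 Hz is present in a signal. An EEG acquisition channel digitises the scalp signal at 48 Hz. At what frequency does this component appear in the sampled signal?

18 Hz

114 Hz mod fs = 18 Hz.
18 Hz ≤ fs/2 = 24 Hz, appears at 18 Hz.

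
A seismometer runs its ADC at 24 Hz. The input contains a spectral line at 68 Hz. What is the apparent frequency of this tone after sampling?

4 Hz

68 Hz mod fs = 20 Hz.
20 Hz > fs/2 = 12 Hz, folds to fs − 20 Hz = 4 Hz.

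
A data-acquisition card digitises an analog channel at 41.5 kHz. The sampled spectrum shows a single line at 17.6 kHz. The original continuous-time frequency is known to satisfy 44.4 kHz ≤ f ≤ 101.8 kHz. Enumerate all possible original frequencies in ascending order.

59.1 kHz, 65.4 kHz, 100.6 kHz

Frequencies that alias to 17.6 kHz are k·fs ± 17.6 kHz for integer k ≥ 0.
k=0: 17.6 kHz.
k=1: 23.9 kHz, 59.1 kHz.
k=2: 65.4 kHz, 100.6 kHz.
k=3: 106.9 kHz, 142.1 kHz.
Within [44.4 kHz, 101.8 kHz]: 59.1 kHz, 65.4 kHz, 100.6 kHz.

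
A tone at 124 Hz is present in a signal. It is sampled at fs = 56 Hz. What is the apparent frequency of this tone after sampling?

124 Hz mod fs = 12 Hz.
12 Hz ≤ fs/2 = 28 Hz, appears at 12 Hz.

12 Hz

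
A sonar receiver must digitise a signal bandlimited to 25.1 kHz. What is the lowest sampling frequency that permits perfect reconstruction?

50.2 kHz

Nyquist rate = 2 × 25.1 kHz = 50.2 kHz.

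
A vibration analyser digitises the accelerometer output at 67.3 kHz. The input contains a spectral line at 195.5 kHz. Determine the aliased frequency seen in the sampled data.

6.4 kHz

195.5 kHz mod fs = 60.9 kHz.
60.9 kHz > fs/2 = 33.65 kHz, folds to fs − 60.9 kHz = 6.4 kHz.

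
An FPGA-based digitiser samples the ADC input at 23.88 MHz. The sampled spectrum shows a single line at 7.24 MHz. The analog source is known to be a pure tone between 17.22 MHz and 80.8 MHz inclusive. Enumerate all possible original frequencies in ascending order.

31.12 MHz, 40.52 MHz, 55 MHz, 64.4 MHz, 78.88 MHz

Frequencies that alias to 7.24 MHz are k·fs ± 7.24 MHz for integer k ≥ 0.
k=0: 7.24 MHz.
k=1: 16.64 MHz, 31.12 MHz.
k=2: 40.52 MHz, 55 MHz.
k=3: 64.4 MHz, 78.88 MHz.
k=4: 88.28 MHz, 102.76 MHz.
Within [17.22 MHz, 80.8 MHz]: 31.12 MHz, 40.52 MHz, 55 MHz, 64.4 MHz, 78.88 MHz.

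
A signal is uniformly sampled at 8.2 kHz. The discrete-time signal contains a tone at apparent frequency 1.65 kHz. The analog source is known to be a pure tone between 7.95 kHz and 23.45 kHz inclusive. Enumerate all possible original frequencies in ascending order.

9.85 kHz, 14.75 kHz, 18.05 kHz, 22.95 kHz

Frequencies that alias to 1.65 kHz are k·fs ± 1.65 kHz for integer k ≥ 0.
k=0: 1.65 kHz.
k=1: 6.55 kHz, 9.85 kHz.
k=2: 14.75 kHz, 18.05 kHz.
k=3: 22.95 kHz, 26.25 kHz.
k=4: 31.15 kHz, 34.45 kHz.
Within [7.95 kHz, 23.45 kHz]: 9.85 kHz, 14.75 kHz, 18.05 kHz, 22.95 kHz.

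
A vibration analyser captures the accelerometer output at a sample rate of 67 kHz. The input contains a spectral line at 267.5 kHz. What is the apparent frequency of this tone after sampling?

0.5 kHz

267.5 kHz mod fs = 66.5 kHz.
66.5 kHz > fs/2 = 33.5 kHz, folds to fs − 66.5 kHz = 0.5 kHz.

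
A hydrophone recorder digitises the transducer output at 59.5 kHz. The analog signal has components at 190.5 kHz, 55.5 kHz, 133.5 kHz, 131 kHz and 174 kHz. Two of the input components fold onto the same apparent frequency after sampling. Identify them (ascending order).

fs/2 = 29.75 kHz.
190.5 kHz mod fs = 12 kHz.
12 kHz ≤ fs/2 = 29.75 kHz, appears at 12 kHz.
55.5 kHz > fs/2 = 29.75 kHz, folds to fs − 55.5 kHz = 4 kHz.
133.5 kHz mod fs = 14.5 kHz.
14.5 kHz ≤ fs/2 = 29.75 kHz, appears at 14.5 kHz.
131 kHz mod fs = 12 kHz.
12 kHz ≤ fs/2 = 29.75 kHz, appears at 12 kHz.
174 kHz mod fs = 55 kHz.
55 kHz > fs/2 = 29.75 kHz, folds to fs − 55 kHz = 4.5 kHz.
131 kHz and 190.5 kHz both map to 12 kHz.

131 kHz, 190.5 kHz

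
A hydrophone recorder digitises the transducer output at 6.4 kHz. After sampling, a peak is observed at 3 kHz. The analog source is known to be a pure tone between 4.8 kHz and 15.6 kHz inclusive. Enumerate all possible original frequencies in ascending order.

Frequencies that alias to 3 kHz are k·fs ± 3 kHz for integer k ≥ 0.
k=0: 3 kHz.
k=1: 3.4 kHz, 9.4 kHz.
k=2: 9.8 kHz, 15.8 kHz.
k=3: 16.2 kHz, 22.2 kHz.
Within [4.8 kHz, 15.6 kHz]: 9.4 kHz, 9.8 kHz.

9.4 kHz, 9.8 kHz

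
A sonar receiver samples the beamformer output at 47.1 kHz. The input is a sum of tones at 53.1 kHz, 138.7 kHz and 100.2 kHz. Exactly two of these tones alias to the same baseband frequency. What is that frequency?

6 kHz

fs/2 = 23.55 kHz.
53.1 kHz mod fs = 6 kHz.
6 kHz ≤ fs/2 = 23.55 kHz, appears at 6 kHz.
138.7 kHz mod fs = 44.5 kHz.
44.5 kHz > fs/2 = 23.55 kHz, folds to fs − 44.5 kHz = 2.6 kHz.
100.2 kHz mod fs = 6 kHz.
6 kHz ≤ fs/2 = 23.55 kHz, appears at 6 kHz.
53.1 kHz and 100.2 kHz both map to 6 kHz.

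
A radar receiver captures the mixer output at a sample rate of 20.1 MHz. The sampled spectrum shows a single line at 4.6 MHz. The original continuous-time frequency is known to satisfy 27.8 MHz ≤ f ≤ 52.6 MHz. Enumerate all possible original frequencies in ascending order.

35.6 MHz, 44.8 MHz

Frequencies that alias to 4.6 MHz are k·fs ± 4.6 MHz for integer k ≥ 0.
k=0: 4.6 MHz.
k=1: 15.5 MHz, 24.7 MHz.
k=2: 35.6 MHz, 44.8 MHz.
k=3: 55.7 MHz, 64.9 MHz.
Within [27.8 MHz, 52.6 MHz]: 35.6 MHz, 44.8 MHz.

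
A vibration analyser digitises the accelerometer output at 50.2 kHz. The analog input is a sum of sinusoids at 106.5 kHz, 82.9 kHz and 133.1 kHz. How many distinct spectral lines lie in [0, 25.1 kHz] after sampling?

2

fs/2 = 25.1 kHz.
106.5 kHz mod fs = 6.1 kHz.
6.1 kHz ≤ fs/2 = 25.1 kHz, appears at 6.1 kHz.
82.9 kHz mod fs = 32.7 kHz.
32.7 kHz > fs/2 = 25.1 kHz, folds to fs − 32.7 kHz = 17.5 kHz.
133.1 kHz mod fs = 32.7 kHz.
32.7 kHz > fs/2 = 25.1 kHz, folds to fs − 32.7 kHz = 17.5 kHz.
Distinct values: {6.1 kHz, 17.5 kHz} → 2.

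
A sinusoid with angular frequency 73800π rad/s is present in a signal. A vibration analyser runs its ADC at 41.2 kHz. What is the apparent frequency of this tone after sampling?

ω = 73800π rad/s → f = ω/(2π) = 36900 Hz = 36.9 kHz.
36.9 kHz > fs/2 = 20.6 kHz, folds to fs − 36.9 kHz = 4.3 kHz.

4.3 kHz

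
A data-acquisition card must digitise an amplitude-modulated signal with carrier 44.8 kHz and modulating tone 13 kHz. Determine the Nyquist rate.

115.6 kHz

AM sidebands sit at fc ± fm = 31.8 kHz and 57.8 kHz.
Highest-frequency component: 57.8 kHz.
Nyquist rate = 2 × 57.8 kHz = 115.6 kHz.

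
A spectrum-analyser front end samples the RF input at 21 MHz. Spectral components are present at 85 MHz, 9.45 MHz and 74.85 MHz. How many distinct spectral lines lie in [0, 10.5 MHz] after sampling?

3

fs/2 = 10.5 MHz.
85 MHz mod fs = 1 MHz.
1 MHz ≤ fs/2 = 10.5 MHz, appears at 1 MHz.
9.45 MHz ≤ fs/2 = 10.5 MHz, passes unchanged.
74.85 MHz mod fs = 11.85 MHz.
11.85 MHz > fs/2 = 10.5 MHz, folds to fs − 11.85 MHz = 9.15 MHz.
Distinct values: {1 MHz, 9.15 MHz, 9.45 MHz} → 3.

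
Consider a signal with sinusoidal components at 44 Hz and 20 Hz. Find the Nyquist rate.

88 Hz

Highest-frequency component: 44 Hz.
Nyquist rate = 2 × 44 Hz = 88 Hz.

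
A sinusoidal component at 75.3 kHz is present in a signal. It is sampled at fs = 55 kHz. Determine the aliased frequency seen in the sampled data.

75.3 kHz mod fs = 20.3 kHz.
20.3 kHz ≤ fs/2 = 27.5 kHz, appears at 20.3 kHz.

20.3 kHz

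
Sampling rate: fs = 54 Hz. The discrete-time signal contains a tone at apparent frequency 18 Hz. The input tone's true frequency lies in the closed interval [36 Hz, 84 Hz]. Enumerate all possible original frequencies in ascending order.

36 Hz, 72 Hz

Frequencies that alias to 18 Hz are k·fs ± 18 Hz for integer k ≥ 0.
k=0: 18 Hz.
k=1: 36 Hz, 72 Hz.
k=2: 90 Hz, 126 Hz.
Within [36 Hz, 84 Hz]: 36 Hz, 72 Hz.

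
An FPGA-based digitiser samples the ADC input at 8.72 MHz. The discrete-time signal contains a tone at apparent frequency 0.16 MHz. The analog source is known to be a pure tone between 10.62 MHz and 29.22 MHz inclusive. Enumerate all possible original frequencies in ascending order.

Frequencies that alias to 0.16 MHz are k·fs ± 0.16 MHz for integer k ≥ 0.
k=0: 0.16 MHz.
k=1: 8.56 MHz, 8.88 MHz.
k=2: 17.28 MHz, 17.6 MHz.
k=3: 26 MHz, 26.32 MHz.
k=4: 34.72 MHz, 35.04 MHz.
Within [10.62 MHz, 29.22 MHz]: 17.28 MHz, 17.6 MHz, 26 MHz, 26.32 MHz.

17.28 MHz, 17.6 MHz, 26 MHz, 26.32 MHz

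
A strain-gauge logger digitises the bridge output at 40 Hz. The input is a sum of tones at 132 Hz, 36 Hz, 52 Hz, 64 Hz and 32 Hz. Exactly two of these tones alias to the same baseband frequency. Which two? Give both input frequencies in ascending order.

52 Hz, 132 Hz

fs/2 = 20 Hz.
132 Hz mod fs = 12 Hz.
12 Hz ≤ fs/2 = 20 Hz, appears at 12 Hz.
36 Hz > fs/2 = 20 Hz, folds to fs − 36 Hz = 4 Hz.
52 Hz mod fs = 12 Hz.
12 Hz ≤ fs/2 = 20 Hz, appears at 12 Hz.
64 Hz mod fs = 24 Hz.
24 Hz > fs/2 = 20 Hz, folds to fs − 24 Hz = 16 Hz.
32 Hz > fs/2 = 20 Hz, folds to fs − 32 Hz = 8 Hz.
52 Hz and 132 Hz both map to 12 Hz.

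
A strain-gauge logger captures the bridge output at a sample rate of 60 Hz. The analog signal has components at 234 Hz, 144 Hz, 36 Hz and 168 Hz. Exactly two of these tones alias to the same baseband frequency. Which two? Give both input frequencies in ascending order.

36 Hz, 144 Hz

fs/2 = 30 Hz.
234 Hz mod fs = 54 Hz.
54 Hz > fs/2 = 30 Hz, folds to fs − 54 Hz = 6 Hz.
144 Hz mod fs = 24 Hz.
24 Hz ≤ fs/2 = 30 Hz, appears at 24 Hz.
36 Hz > fs/2 = 30 Hz, folds to fs − 36 Hz = 24 Hz.
168 Hz mod fs = 48 Hz.
48 Hz > fs/2 = 30 Hz, folds to fs − 48 Hz = 12 Hz.
36 Hz and 144 Hz both map to 24 Hz.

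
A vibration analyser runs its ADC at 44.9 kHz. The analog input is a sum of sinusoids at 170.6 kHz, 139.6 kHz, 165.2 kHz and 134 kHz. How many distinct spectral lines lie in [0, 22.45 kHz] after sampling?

4

fs/2 = 22.45 kHz.
170.6 kHz mod fs = 35.9 kHz.
35.9 kHz > fs/2 = 22.45 kHz, folds to fs − 35.9 kHz = 9 kHz.
139.6 kHz mod fs = 4.9 kHz.
4.9 kHz ≤ fs/2 = 22.45 kHz, appears at 4.9 kHz.
165.2 kHz mod fs = 30.5 kHz.
30.5 kHz > fs/2 = 22.45 kHz, folds to fs − 30.5 kHz = 14.4 kHz.
134 kHz mod fs = 44.2 kHz.
44.2 kHz > fs/2 = 22.45 kHz, folds to fs − 44.2 kHz = 0.7 kHz.
Distinct values: {0.7 kHz, 4.9 kHz, 9 kHz, 14.4 kHz} → 4.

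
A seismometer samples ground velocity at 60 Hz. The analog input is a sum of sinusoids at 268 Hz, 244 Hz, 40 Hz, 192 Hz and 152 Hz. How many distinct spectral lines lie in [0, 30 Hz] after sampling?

4

fs/2 = 30 Hz.
268 Hz mod fs = 28 Hz.
28 Hz ≤ fs/2 = 30 Hz, appears at 28 Hz.
244 Hz mod fs = 4 Hz.
4 Hz ≤ fs/2 = 30 Hz, appears at 4 Hz.
40 Hz > fs/2 = 30 Hz, folds to fs − 40 Hz = 20 Hz.
192 Hz mod fs = 12 Hz.
12 Hz ≤ fs/2 = 30 Hz, appears at 12 Hz.
152 Hz mod fs = 32 Hz.
32 Hz > fs/2 = 30 Hz, folds to fs − 32 Hz = 28 Hz.
Distinct values: {4 Hz, 12 Hz, 20 Hz, 28 Hz} → 4.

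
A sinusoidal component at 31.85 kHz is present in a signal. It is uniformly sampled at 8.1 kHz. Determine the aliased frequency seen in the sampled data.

31.85 kHz mod fs = 7.55 kHz.
7.55 kHz > fs/2 = 4.05 kHz, folds to fs − 7.55 kHz = 0.55 kHz.

0.55 kHz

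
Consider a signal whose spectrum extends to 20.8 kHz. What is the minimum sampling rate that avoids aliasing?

Nyquist rate = 2 × 20.8 kHz = 41.6 kHz.

41.6 kHz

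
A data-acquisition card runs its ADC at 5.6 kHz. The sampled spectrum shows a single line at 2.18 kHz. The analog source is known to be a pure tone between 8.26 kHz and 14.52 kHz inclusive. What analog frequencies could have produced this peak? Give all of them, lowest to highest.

9.02 kHz, 13.38 kHz

Frequencies that alias to 2.18 kHz are k·fs ± 2.18 kHz for integer k ≥ 0.
k=0: 2.18 kHz.
k=1: 3.42 kHz, 7.78 kHz.
k=2: 9.02 kHz, 13.38 kHz.
k=3: 14.62 kHz, 18.98 kHz.
Within [8.26 kHz, 14.52 kHz]: 9.02 kHz, 13.38 kHz.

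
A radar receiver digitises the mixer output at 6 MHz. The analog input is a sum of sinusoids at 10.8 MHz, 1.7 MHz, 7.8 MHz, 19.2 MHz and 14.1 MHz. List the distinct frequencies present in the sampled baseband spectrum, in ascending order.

fs/2 = 3 MHz.
10.8 MHz mod fs = 4.8 MHz.
4.8 MHz > fs/2 = 3 MHz, folds to fs − 4.8 MHz = 1.2 MHz.
1.7 MHz ≤ fs/2 = 3 MHz, passes unchanged.
7.8 MHz mod fs = 1.8 MHz.
1.8 MHz ≤ fs/2 = 3 MHz, appears at 1.8 MHz.
19.2 MHz mod fs = 1.2 MHz.
1.2 MHz ≤ fs/2 = 3 MHz, appears at 1.2 MHz.
14.1 MHz mod fs = 2.1 MHz.
2.1 MHz ≤ fs/2 = 3 MHz, appears at 2.1 MHz.
Distinct values: {1.2 MHz, 1.7 MHz, 1.8 MHz, 2.1 MHz}.

1.2 MHz, 1.7 MHz, 1.8 MHz, 2.1 MHz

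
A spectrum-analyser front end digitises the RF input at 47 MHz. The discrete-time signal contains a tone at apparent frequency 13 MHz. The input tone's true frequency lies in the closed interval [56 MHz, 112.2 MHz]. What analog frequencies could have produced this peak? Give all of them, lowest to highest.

Frequencies that alias to 13 MHz are k·fs ± 13 MHz for integer k ≥ 0.
k=0: 13 MHz.
k=1: 34 MHz, 60 MHz.
k=2: 81 MHz, 107 MHz.
k=3: 128 MHz, 154 MHz.
Within [56 MHz, 112.2 MHz]: 60 MHz, 81 MHz, 107 MHz.

60 MHz, 81 MHz, 107 MHz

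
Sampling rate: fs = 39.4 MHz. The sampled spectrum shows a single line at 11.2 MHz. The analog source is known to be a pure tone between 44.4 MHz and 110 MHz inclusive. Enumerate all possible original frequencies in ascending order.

50.6 MHz, 67.6 MHz, 90 MHz, 107 MHz

Frequencies that alias to 11.2 MHz are k·fs ± 11.2 MHz for integer k ≥ 0.
k=0: 11.2 MHz.
k=1: 28.2 MHz, 50.6 MHz.
k=2: 67.6 MHz, 90 MHz.
k=3: 107 MHz, 129.4 MHz.
k=4: 146.4 MHz, 168.8 MHz.
Within [44.4 MHz, 110 MHz]: 50.6 MHz, 67.6 MHz, 90 MHz, 107 MHz.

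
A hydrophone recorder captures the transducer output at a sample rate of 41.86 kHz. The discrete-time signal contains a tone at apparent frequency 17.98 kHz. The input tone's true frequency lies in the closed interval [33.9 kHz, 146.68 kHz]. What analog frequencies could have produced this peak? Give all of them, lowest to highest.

Frequencies that alias to 17.98 kHz are k·fs ± 17.98 kHz for integer k ≥ 0.
k=0: 17.98 kHz.
k=1: 23.88 kHz, 59.84 kHz.
k=2: 65.74 kHz, 101.7 kHz.
k=3: 107.6 kHz, 143.56 kHz.
k=4: 149.46 kHz, 185.42 kHz.
Within [33.9 kHz, 146.68 kHz]: 59.84 kHz, 65.74 kHz, 101.7 kHz, 107.6 kHz, 143.56 kHz.

59.84 kHz, 65.74 kHz, 101.7 kHz, 107.6 kHz, 143.56 kHz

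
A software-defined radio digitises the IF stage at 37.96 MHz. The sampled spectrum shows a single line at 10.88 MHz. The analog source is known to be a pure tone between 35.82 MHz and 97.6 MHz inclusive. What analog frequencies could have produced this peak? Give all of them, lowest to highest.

Frequencies that alias to 10.88 MHz are k·fs ± 10.88 MHz for integer k ≥ 0.
k=0: 10.88 MHz.
k=1: 27.08 MHz, 48.84 MHz.
k=2: 65.04 MHz, 86.8 MHz.
k=3: 103 MHz, 124.76 MHz.
Within [35.82 MHz, 97.6 MHz]: 48.84 MHz, 65.04 MHz, 86.8 MHz.

48.84 MHz, 65.04 MHz, 86.8 MHz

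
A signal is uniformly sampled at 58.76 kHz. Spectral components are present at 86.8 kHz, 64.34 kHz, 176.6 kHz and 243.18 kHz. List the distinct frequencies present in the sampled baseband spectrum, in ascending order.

fs/2 = 29.38 kHz.
86.8 kHz mod fs = 28.04 kHz.
28.04 kHz ≤ fs/2 = 29.38 kHz, appears at 28.04 kHz.
64.34 kHz mod fs = 5.58 kHz.
5.58 kHz ≤ fs/2 = 29.38 kHz, appears at 5.58 kHz.
176.6 kHz mod fs = 0.32 kHz.
0.32 kHz ≤ fs/2 = 29.38 kHz, appears at 0.32 kHz.
243.18 kHz mod fs = 8.14 kHz.
8.14 kHz ≤ fs/2 = 29.38 kHz, appears at 8.14 kHz.
Distinct values: {0.32 kHz, 5.58 kHz, 8.14 kHz, 28.04 kHz}.

0.32 kHz, 5.58 kHz, 8.14 kHz, 28.04 kHz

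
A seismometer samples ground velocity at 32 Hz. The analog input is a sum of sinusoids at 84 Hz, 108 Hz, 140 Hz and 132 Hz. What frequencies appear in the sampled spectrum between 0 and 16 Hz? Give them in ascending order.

4 Hz, 12 Hz

fs/2 = 16 Hz.
84 Hz mod fs = 20 Hz.
20 Hz > fs/2 = 16 Hz, folds to fs − 20 Hz = 12 Hz.
108 Hz mod fs = 12 Hz.
12 Hz ≤ fs/2 = 16 Hz, appears at 12 Hz.
140 Hz mod fs = 12 Hz.
12 Hz ≤ fs/2 = 16 Hz, appears at 12 Hz.
132 Hz mod fs = 4 Hz.
4 Hz ≤ fs/2 = 16 Hz, appears at 4 Hz.
Distinct values: {4 Hz, 12 Hz}.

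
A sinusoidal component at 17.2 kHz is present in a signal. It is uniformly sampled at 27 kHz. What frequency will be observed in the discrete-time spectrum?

9.8 kHz

17.2 kHz > fs/2 = 13.5 kHz, folds to fs − 17.2 kHz = 9.8 kHz.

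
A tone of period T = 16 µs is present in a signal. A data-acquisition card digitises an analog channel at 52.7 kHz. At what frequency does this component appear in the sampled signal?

9.8 kHz

T = 16 µs → f = 1/T = 62.5 kHz.
62.5 kHz mod fs = 9.8 kHz.
9.8 kHz ≤ fs/2 = 26.35 kHz, appears at 9.8 kHz.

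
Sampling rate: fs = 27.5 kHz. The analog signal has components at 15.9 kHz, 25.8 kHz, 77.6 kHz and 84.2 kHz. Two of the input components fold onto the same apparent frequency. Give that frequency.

1.7 kHz

fs/2 = 13.75 kHz.
15.9 kHz > fs/2 = 13.75 kHz, folds to fs − 15.9 kHz = 11.6 kHz.
25.8 kHz > fs/2 = 13.75 kHz, folds to fs − 25.8 kHz = 1.7 kHz.
77.6 kHz mod fs = 22.6 kHz.
22.6 kHz > fs/2 = 13.75 kHz, folds to fs − 22.6 kHz = 4.9 kHz.
84.2 kHz mod fs = 1.7 kHz.
1.7 kHz ≤ fs/2 = 13.75 kHz, appears at 1.7 kHz.
25.8 kHz and 84.2 kHz both map to 1.7 kHz.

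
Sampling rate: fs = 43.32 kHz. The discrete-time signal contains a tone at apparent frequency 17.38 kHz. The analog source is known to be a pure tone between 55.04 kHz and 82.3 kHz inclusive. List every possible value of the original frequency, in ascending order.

60.7 kHz, 69.26 kHz

Frequencies that alias to 17.38 kHz are k·fs ± 17.38 kHz for integer k ≥ 0.
k=0: 17.38 kHz.
k=1: 25.94 kHz, 60.7 kHz.
k=2: 69.26 kHz, 104.02 kHz.
k=3: 112.58 kHz, 147.34 kHz.
Within [55.04 kHz, 82.3 kHz]: 60.7 kHz, 69.26 kHz.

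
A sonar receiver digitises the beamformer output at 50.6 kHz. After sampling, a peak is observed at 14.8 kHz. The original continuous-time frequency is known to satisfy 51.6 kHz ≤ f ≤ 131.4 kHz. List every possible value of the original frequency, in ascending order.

Frequencies that alias to 14.8 kHz are k·fs ± 14.8 kHz for integer k ≥ 0.
k=0: 14.8 kHz.
k=1: 35.8 kHz, 65.4 kHz.
k=2: 86.4 kHz, 116 kHz.
k=3: 137 kHz, 166.6 kHz.
Within [51.6 kHz, 131.4 kHz]: 65.4 kHz, 86.4 kHz, 116 kHz.

65.4 kHz, 86.4 kHz, 116 kHz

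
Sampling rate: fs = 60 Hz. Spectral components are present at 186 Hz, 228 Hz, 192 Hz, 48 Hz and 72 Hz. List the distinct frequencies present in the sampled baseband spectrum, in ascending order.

fs/2 = 30 Hz.
186 Hz mod fs = 6 Hz.
6 Hz ≤ fs/2 = 30 Hz, appears at 6 Hz.
228 Hz mod fs = 48 Hz.
48 Hz > fs/2 = 30 Hz, folds to fs − 48 Hz = 12 Hz.
192 Hz mod fs = 12 Hz.
12 Hz ≤ fs/2 = 30 Hz, appears at 12 Hz.
48 Hz > fs/2 = 30 Hz, folds to fs − 48 Hz = 12 Hz.
72 Hz mod fs = 12 Hz.
12 Hz ≤ fs/2 = 30 Hz, appears at 12 Hz.
Distinct values: {6 Hz, 12 Hz}.

6 Hz, 12 Hz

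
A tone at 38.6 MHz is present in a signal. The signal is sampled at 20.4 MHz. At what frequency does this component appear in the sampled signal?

38.6 MHz mod fs = 18.2 MHz.
18.2 MHz > fs/2 = 10.2 MHz, folds to fs − 18.2 MHz = 2.2 MHz.

2.2 MHz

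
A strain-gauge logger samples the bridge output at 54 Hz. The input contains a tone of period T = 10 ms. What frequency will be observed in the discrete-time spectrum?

T = 10 ms → f = 1/T = 100 Hz.
100 Hz mod fs = 46 Hz.
46 Hz > fs/2 = 27 Hz, folds to fs − 46 Hz = 8 Hz.

8 Hz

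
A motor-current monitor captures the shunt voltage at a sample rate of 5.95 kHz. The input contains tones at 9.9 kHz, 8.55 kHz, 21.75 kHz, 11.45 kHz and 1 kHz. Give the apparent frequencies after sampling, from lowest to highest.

fs/2 = 2.975 kHz.
9.9 kHz mod fs = 3.95 kHz.
3.95 kHz > fs/2 = 2.975 kHz, folds to fs − 3.95 kHz = 2 kHz.
8.55 kHz mod fs = 2.6 kHz.
2.6 kHz ≤ fs/2 = 2.975 kHz, appears at 2.6 kHz.
21.75 kHz mod fs = 3.9 kHz.
3.9 kHz > fs/2 = 2.975 kHz, folds to fs − 3.9 kHz = 2.05 kHz.
11.45 kHz mod fs = 5.5 kHz.
5.5 kHz > fs/2 = 2.975 kHz, folds to fs − 5.5 kHz = 0.45 kHz.
1 kHz ≤ fs/2 = 2.975 kHz, passes unchanged.
Distinct values: {0.45 kHz, 1 kHz, 2 kHz, 2.05 kHz, 2.6 kHz}.

0.45 kHz, 1 kHz, 2 kHz, 2.05 kHz, 2.6 kHz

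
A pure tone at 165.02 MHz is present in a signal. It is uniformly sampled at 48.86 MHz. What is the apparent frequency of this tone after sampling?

165.02 MHz mod fs = 18.44 MHz.
18.44 MHz ≤ fs/2 = 24.43 MHz, appears at 18.44 MHz.

18.44 MHz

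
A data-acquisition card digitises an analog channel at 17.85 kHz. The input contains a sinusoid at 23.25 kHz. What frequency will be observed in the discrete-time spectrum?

23.25 kHz mod fs = 5.4 kHz.
5.4 kHz ≤ fs/2 = 8.925 kHz, appears at 5.4 kHz.

5.4 kHz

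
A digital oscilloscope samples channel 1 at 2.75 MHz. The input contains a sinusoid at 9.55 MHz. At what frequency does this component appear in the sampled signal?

1.3 MHz

9.55 MHz mod fs = 1.3 MHz.
1.3 MHz ≤ fs/2 = 1.375 MHz, appears at 1.3 MHz.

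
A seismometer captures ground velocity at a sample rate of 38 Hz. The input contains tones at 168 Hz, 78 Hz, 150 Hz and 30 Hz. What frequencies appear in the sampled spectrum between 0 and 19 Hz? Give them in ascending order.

fs/2 = 19 Hz.
168 Hz mod fs = 16 Hz.
16 Hz ≤ fs/2 = 19 Hz, appears at 16 Hz.
78 Hz mod fs = 2 Hz.
2 Hz ≤ fs/2 = 19 Hz, appears at 2 Hz.
150 Hz mod fs = 36 Hz.
36 Hz > fs/2 = 19 Hz, folds to fs − 36 Hz = 2 Hz.
30 Hz > fs/2 = 19 Hz, folds to fs − 30 Hz = 8 Hz.
Distinct values: {2 Hz, 8 Hz, 16 Hz}.

2 Hz, 8 Hz, 16 Hz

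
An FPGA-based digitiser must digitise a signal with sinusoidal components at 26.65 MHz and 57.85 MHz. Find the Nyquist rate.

Highest-frequency component: 57.85 MHz.
Nyquist rate = 2 × 57.85 MHz = 115.7 MHz.

115.7 MHz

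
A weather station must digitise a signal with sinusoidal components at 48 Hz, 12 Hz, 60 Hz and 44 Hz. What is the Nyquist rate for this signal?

Highest-frequency component: 60 Hz.
Nyquist rate = 2 × 60 Hz = 120 Hz.

120 Hz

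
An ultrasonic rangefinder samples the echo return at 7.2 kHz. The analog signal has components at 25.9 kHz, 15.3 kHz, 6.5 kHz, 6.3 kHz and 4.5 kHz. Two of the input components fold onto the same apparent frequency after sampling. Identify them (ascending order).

6.3 kHz, 15.3 kHz

fs/2 = 3.6 kHz.
25.9 kHz mod fs = 4.3 kHz.
4.3 kHz > fs/2 = 3.6 kHz, folds to fs − 4.3 kHz = 2.9 kHz.
15.3 kHz mod fs = 0.9 kHz.
0.9 kHz ≤ fs/2 = 3.6 kHz, appears at 0.9 kHz.
6.5 kHz > fs/2 = 3.6 kHz, folds to fs − 6.5 kHz = 0.7 kHz.
6.3 kHz > fs/2 = 3.6 kHz, folds to fs − 6.3 kHz = 0.9 kHz.
4.5 kHz > fs/2 = 3.6 kHz, folds to fs − 4.5 kHz = 2.7 kHz.
6.3 kHz and 15.3 kHz both map to 0.9 kHz.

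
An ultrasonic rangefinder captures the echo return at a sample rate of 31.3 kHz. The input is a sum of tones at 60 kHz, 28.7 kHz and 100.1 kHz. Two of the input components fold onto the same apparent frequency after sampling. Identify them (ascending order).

fs/2 = 15.65 kHz.
60 kHz mod fs = 28.7 kHz.
28.7 kHz > fs/2 = 15.65 kHz, folds to fs − 28.7 kHz = 2.6 kHz.
28.7 kHz > fs/2 = 15.65 kHz, folds to fs − 28.7 kHz = 2.6 kHz.
100.1 kHz mod fs = 6.2 kHz.
6.2 kHz ≤ fs/2 = 15.65 kHz, appears at 6.2 kHz.
28.7 kHz and 60 kHz both map to 2.6 kHz.

28.7 kHz, 60 kHz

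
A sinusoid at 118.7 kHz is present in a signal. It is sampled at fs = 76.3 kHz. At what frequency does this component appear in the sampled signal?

33.9 kHz

118.7 kHz mod fs = 42.4 kHz.
42.4 kHz > fs/2 = 38.15 kHz, folds to fs − 42.4 kHz = 33.9 kHz.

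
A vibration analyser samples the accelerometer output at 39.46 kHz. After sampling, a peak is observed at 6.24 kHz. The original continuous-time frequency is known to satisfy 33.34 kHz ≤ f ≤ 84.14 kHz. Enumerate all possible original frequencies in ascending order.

Frequencies that alias to 6.24 kHz are k·fs ± 6.24 kHz for integer k ≥ 0.
k=0: 6.24 kHz.
k=1: 33.22 kHz, 45.7 kHz.
k=2: 72.68 kHz, 85.16 kHz.
k=3: 112.14 kHz, 124.62 kHz.
Within [33.34 kHz, 84.14 kHz]: 45.7 kHz, 72.68 kHz.

45.7 kHz, 72.68 kHz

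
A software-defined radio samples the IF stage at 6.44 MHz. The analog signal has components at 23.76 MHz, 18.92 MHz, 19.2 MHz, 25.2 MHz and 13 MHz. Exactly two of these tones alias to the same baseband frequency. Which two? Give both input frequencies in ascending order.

13 MHz, 19.2 MHz

fs/2 = 3.22 MHz.
23.76 MHz mod fs = 4.44 MHz.
4.44 MHz > fs/2 = 3.22 MHz, folds to fs − 4.44 MHz = 2 MHz.
18.92 MHz mod fs = 6.04 MHz.
6.04 MHz > fs/2 = 3.22 MHz, folds to fs − 6.04 MHz = 0.4 MHz.
19.2 MHz mod fs = 6.32 MHz.
6.32 MHz > fs/2 = 3.22 MHz, folds to fs − 6.32 MHz = 0.12 MHz.
25.2 MHz mod fs = 5.88 MHz.
5.88 MHz > fs/2 = 3.22 MHz, folds to fs − 5.88 MHz = 0.56 MHz.
13 MHz mod fs = 0.12 MHz.
0.12 MHz ≤ fs/2 = 3.22 MHz, appears at 0.12 MHz.
13 MHz and 19.2 MHz both map to 0.12 MHz.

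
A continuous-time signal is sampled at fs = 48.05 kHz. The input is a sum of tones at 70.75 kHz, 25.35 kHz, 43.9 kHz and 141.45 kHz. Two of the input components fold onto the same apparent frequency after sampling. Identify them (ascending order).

fs/2 = 24.025 kHz.
70.75 kHz mod fs = 22.7 kHz.
22.7 kHz ≤ fs/2 = 24.025 kHz, appears at 22.7 kHz.
25.35 kHz > fs/2 = 24.025 kHz, folds to fs − 25.35 kHz = 22.7 kHz.
43.9 kHz > fs/2 = 24.025 kHz, folds to fs − 43.9 kHz = 4.15 kHz.
141.45 kHz mod fs = 45.35 kHz.
45.35 kHz > fs/2 = 24.025 kHz, folds to fs − 45.35 kHz = 2.7 kHz.
25.35 kHz and 70.75 kHz both map to 22.7 kHz.

25.35 kHz, 70.75 kHz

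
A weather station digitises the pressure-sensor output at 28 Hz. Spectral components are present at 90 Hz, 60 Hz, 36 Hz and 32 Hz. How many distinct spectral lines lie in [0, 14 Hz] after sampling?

3

fs/2 = 14 Hz.
90 Hz mod fs = 6 Hz.
6 Hz ≤ fs/2 = 14 Hz, appears at 6 Hz.
60 Hz mod fs = 4 Hz.
4 Hz ≤ fs/2 = 14 Hz, appears at 4 Hz.
36 Hz mod fs = 8 Hz.
8 Hz ≤ fs/2 = 14 Hz, appears at 8 Hz.
32 Hz mod fs = 4 Hz.
4 Hz ≤ fs/2 = 14 Hz, appears at 4 Hz.
Distinct values: {4 Hz, 6 Hz, 8 Hz} → 3.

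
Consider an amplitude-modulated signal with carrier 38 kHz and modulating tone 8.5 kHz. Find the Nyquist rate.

93 kHz

AM sidebands sit at fc ± fm = 29.5 kHz and 46.5 kHz.
Highest-frequency component: 46.5 kHz.
Nyquist rate = 2 × 46.5 kHz = 93 kHz.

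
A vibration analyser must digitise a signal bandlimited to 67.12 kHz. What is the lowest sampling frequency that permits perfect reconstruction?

Nyquist rate = 2 × 67.12 kHz = 134.24 kHz.

134.24 kHz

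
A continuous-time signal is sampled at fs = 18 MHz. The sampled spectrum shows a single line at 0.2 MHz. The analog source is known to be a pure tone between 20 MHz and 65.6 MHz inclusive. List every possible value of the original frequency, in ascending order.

35.8 MHz, 36.2 MHz, 53.8 MHz, 54.2 MHz

Frequencies that alias to 0.2 MHz are k·fs ± 0.2 MHz for integer k ≥ 0.
k=0: 0.2 MHz.
k=1: 17.8 MHz, 18.2 MHz.
k=2: 35.8 MHz, 36.2 MHz.
k=3: 53.8 MHz, 54.2 MHz.
k=4: 71.8 MHz, 72.2 MHz.
Within [20 MHz, 65.6 MHz]: 35.8 MHz, 36.2 MHz, 53.8 MHz, 54.2 MHz.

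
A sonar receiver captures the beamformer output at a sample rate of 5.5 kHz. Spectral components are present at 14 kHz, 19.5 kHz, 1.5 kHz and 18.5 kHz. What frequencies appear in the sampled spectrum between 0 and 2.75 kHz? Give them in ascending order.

1.5 kHz, 2 kHz, 2.5 kHz

fs/2 = 2.75 kHz.
14 kHz mod fs = 3 kHz.
3 kHz > fs/2 = 2.75 kHz, folds to fs − 3 kHz = 2.5 kHz.
19.5 kHz mod fs = 3 kHz.
3 kHz > fs/2 = 2.75 kHz, folds to fs − 3 kHz = 2.5 kHz.
1.5 kHz ≤ fs/2 = 2.75 kHz, passes unchanged.
18.5 kHz mod fs = 2 kHz.
2 kHz ≤ fs/2 = 2.75 kHz, appears at 2 kHz.
Distinct values: {1.5 kHz, 2 kHz, 2.5 kHz}.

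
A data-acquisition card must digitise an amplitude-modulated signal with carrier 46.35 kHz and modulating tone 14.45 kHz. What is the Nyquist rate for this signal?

121.6 kHz

AM sidebands sit at fc ± fm = 31.9 kHz and 60.8 kHz.
Highest-frequency component: 60.8 kHz.
Nyquist rate = 2 × 60.8 kHz = 121.6 kHz.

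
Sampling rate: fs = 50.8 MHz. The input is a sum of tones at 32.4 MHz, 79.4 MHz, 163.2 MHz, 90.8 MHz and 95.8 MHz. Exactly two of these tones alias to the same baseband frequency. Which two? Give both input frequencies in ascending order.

90.8 MHz, 163.2 MHz

fs/2 = 25.4 MHz.
32.4 MHz > fs/2 = 25.4 MHz, folds to fs − 32.4 MHz = 18.4 MHz.
79.4 MHz mod fs = 28.6 MHz.
28.6 MHz > fs/2 = 25.4 MHz, folds to fs − 28.6 MHz = 22.2 MHz.
163.2 MHz mod fs = 10.8 MHz.
10.8 MHz ≤ fs/2 = 25.4 MHz, appears at 10.8 MHz.
90.8 MHz mod fs = 40 MHz.
40 MHz > fs/2 = 25.4 MHz, folds to fs − 40 MHz = 10.8 MHz.
95.8 MHz mod fs = 45 MHz.
45 MHz > fs/2 = 25.4 MHz, folds to fs − 45 MHz = 5.8 MHz.
90.8 MHz and 163.2 MHz both map to 10.8 MHz.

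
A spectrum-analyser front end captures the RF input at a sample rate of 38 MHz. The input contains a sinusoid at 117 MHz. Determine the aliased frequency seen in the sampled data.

3 MHz

117 MHz mod fs = 3 MHz.
3 MHz ≤ fs/2 = 19 MHz, appears at 3 MHz.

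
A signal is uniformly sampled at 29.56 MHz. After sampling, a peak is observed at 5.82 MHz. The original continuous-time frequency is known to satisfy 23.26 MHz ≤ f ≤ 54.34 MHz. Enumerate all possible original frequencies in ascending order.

Frequencies that alias to 5.82 MHz are k·fs ± 5.82 MHz for integer k ≥ 0.
k=0: 5.82 MHz.
k=1: 23.74 MHz, 35.38 MHz.
k=2: 53.3 MHz, 64.94 MHz.
k=3: 82.86 MHz, 94.5 MHz.
Within [23.26 MHz, 54.34 MHz]: 23.74 MHz, 35.38 MHz, 53.3 MHz.

23.74 MHz, 35.38 MHz, 53.3 MHz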